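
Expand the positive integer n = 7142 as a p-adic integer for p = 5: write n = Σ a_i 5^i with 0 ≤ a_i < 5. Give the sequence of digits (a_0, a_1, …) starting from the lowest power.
(a_0, a_1, …) = (2, 3, 0, 2, 1, 2)

Repeated division by 5 gives the digits low-to-high: 7142 = 2 + 3·5^1 + 2·5^3 + 1·5^4 + 2·5^5. Digit sequence: (2, 3, 0, 2, 1, 2).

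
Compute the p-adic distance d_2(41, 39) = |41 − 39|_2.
d_2(41, 39) = 1/2

Step 1 — x − y = 41 − 39 = 2. Step 2 — v_2(2) = 1 (factor: 2 = (2^1 · 1); the sign does not affect v_p). Step 3 — |x − y|_2 = 2^{-1} = 1/2.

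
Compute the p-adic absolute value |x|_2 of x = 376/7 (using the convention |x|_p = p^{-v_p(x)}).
|376/7|_2 = 1/8

Step 1 — compute v_2(x) by factoring powers of 2 out of the numerator and denominator: v_2(376/7) = 3. Step 2 — apply |x|_p = p^{-v_p(x)} = 2^{-3} = 1/8.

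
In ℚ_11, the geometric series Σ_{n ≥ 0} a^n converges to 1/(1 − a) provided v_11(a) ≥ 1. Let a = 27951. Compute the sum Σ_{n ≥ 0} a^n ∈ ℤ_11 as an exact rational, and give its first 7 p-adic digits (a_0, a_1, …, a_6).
Σ a^n = 1/(1 − a) = -1/27950;  first 7 digits = (1, 0, 0, 10, 1, 0, 1)

v_11(a) = 3 ≥ 1, so the series converges in ℤ_11 to 1/(1 − a) = 1/(1 − 27951) = -1/27950. Expand this rational in ℤ_11: compute digits iteratively via d_i = x_i mod 11, x_{i+1} = (x_i − d_i)/11. The first 7 digits are (1, 0, 0, 10, 1, 0, 1).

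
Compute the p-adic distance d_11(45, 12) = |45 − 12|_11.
d_11(45, 12) = 1/11

Step 1 — x − y = 45 − 12 = 33. Step 2 — v_11(33) = 1 (factor: 33 = (11^1 · 3); the sign does not affect v_p). Step 3 — |x − y|_11 = 11^{-1} = 1/11.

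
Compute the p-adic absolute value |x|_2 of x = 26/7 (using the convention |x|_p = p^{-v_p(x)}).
|26/7|_2 = 1/2

Step 1 — compute v_2(x) by factoring powers of 2 out of the numerator and denominator: v_2(26/7) = 1. Step 2 — apply |x|_p = p^{-v_p(x)} = 2^{-1} = 1/2.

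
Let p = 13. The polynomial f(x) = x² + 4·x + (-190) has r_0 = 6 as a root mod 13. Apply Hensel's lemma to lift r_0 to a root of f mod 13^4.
r_3 = 25681 (mod 28561)

Hensel: r_{i+1} = r_i − f(r_i)·(f′(r_i))^{-1} mod 13^{i+2}, f′(x) = 2x + 4. Iterate:
  r_0 = 6 (mod 13)
  r_1 = 162 (mod 169)
  r_2 = 1514 (mod 2197)
  r_3 = 25681 (mod 28561)
Final: r = 25681 satisfies f(r) ≡ 0 mod 13^4.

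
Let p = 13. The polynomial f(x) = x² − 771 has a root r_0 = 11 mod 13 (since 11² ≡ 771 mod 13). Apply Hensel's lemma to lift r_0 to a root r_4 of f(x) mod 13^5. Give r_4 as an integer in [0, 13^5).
r_4 = 263404 (mod 371293)

Hensel's recurrence: r_{i+1} = r_i − f(r_i)·(f′(r_i))^{-1} mod 13^{i+2}, with f′(x) = 2x. Iterate:
  r_0 = 11 (mod 13)
  r_1 = 102 (mod 169)
  r_2 = 1961 (mod 2197)
  r_3 = 6355 (mod 28561)
  r_4 = 263404 (mod 371293)
Final: r_4 = 263404, and one checks f(r_4) ≡ 0 mod 13^5.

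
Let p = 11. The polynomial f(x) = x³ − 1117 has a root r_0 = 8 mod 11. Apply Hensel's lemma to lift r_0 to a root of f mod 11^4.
r_3 = 1460 (mod 14641)

Hensel: r_{i+1} = r_i − f(r_i)/f′(r_i) mod 11^{i+2}, where f′(x) = 3x². Iterate:
  r_0 = 8 (mod 11)
  r_1 = 8 (mod 121)
  r_2 = 129 (mod 1331)
  r_3 = 1460 (mod 14641)
Final: r = 1460 with f(r) ≡ 0 mod 11^4.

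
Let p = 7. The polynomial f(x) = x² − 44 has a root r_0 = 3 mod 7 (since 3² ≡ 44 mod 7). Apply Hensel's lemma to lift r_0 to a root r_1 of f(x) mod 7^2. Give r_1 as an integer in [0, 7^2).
r_1 = 17 (mod 49)

Hensel's recurrence: r_{i+1} = r_i − f(r_i)·(f′(r_i))^{-1} mod 7^{i+2}, with f′(x) = 2x. Iterate:
  r_0 = 3 (mod 7)
  r_1 = 17 (mod 49)
Final: r_1 = 17, and one checks f(r_1) ≡ 0 mod 7^2.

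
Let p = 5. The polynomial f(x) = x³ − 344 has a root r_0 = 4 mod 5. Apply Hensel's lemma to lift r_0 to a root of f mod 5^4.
r_3 = 214 (mod 625)

Hensel: r_{i+1} = r_i − f(r_i)/f′(r_i) mod 5^{i+2}, where f′(x) = 3x². Iterate:
  r_0 = 4 (mod 5)
  r_1 = 14 (mod 25)
  r_2 = 89 (mod 125)
  r_3 = 214 (mod 625)
Final: r = 214 with f(r) ≡ 0 mod 5^4.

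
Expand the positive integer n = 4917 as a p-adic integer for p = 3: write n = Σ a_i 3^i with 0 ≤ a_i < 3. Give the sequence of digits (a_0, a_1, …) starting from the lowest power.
(a_0, a_1, …) = (0, 1, 0, 2, 0, 2, 0, 2)

Repeated division by 3 gives the digits low-to-high: 4917 = 1·3^1 + 2·3^3 + 2·3^5 + 2·3^7. Digit sequence: (0, 1, 0, 2, 0, 2, 0, 2).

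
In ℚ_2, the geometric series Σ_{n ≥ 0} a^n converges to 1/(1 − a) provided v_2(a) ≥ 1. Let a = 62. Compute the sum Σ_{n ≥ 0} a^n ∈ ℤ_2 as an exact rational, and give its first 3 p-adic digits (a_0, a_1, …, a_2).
Σ a^n = 1/(1 − a) = -1/61;  first 3 digits = (1, 1, 0)

v_2(a) = 1 ≥ 1, so the series converges in ℤ_2 to 1/(1 − a) = 1/(1 − 62) = -1/61. Expand this rational in ℤ_2: compute digits iteratively via d_i = x_i mod 2, x_{i+1} = (x_i − d_i)/2. The first 3 digits are (1, 1, 0).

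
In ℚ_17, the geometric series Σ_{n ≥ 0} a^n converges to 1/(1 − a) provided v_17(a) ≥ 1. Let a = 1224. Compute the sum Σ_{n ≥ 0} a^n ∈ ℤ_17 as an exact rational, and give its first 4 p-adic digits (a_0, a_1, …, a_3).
Σ a^n = 1/(1 − a) = -1/1223;  first 4 digits = (1, 4, 3, 12)

v_17(a) = 1 ≥ 1, so the series converges in ℤ_17 to 1/(1 − a) = 1/(1 − 1224) = -1/1223. Expand this rational in ℤ_17: compute digits iteratively via d_i = x_i mod 17, x_{i+1} = (x_i − d_i)/17. The first 4 digits are (1, 4, 3, 12).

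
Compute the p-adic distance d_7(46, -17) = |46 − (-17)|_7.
d_7(46, -17) = 1/7

Step 1 — x − y = 46 − (-17) = 63. Step 2 — v_7(63) = 1 (factor: 63 = (7^1 · 9); the sign does not affect v_p). Step 3 — |x − y|_7 = 7^{-1} = 1/7.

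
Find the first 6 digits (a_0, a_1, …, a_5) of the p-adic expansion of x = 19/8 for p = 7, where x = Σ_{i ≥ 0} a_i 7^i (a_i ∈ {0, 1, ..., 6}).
(a_0, …, a_5) = (5, 4, 2, 4, 2, 4)

v_7(19/8) = 0 (numerator and denominator both coprime to 7), so x ∈ ℤ_7^×. Compute digits iteratively via a_i = x_i mod 7, x_{i+1} = (x_i − a_i)/7, with x_0 = x:
  x_0 = 19/8;  a_0 = 5;  x_1 = (x_0 − 5)/7 = -3/8
  x_1 = -3/8;  a_1 = 4;  x_2 = (x_1 − 4)/7 = -5/8
  x_2 = -5/8;  a_2 = 2;  x_3 = (x_2 − 2)/7 = -3/8
  x_3 = -3/8;  a_3 = 4;  x_4 = (x_3 − 4)/7 = -5/8
  x_4 = -5/8;  a_4 = 2;  x_5 = (x_4 − 2)/7 = -3/8
  x_5 = -3/8;  a_5 = 4;  x_6 = (x_5 − 4)/7 = -5/8
Digits: (5, 4, 2, 4, 2, 4).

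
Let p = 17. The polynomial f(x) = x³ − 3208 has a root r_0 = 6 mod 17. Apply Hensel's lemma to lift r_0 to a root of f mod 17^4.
r_3 = 37015 (mod 83521)

Hensel: r_{i+1} = r_i − f(r_i)/f′(r_i) mod 17^{i+2}, where f′(x) = 3x². Iterate:
  r_0 = 6 (mod 17)
  r_1 = 23 (mod 289)
  r_2 = 2624 (mod 4913)
  r_3 = 37015 (mod 83521)
Final: r = 37015 with f(r) ≡ 0 mod 17^4.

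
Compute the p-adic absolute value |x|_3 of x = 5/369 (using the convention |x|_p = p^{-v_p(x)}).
|5/369|_3 = 9

Step 1 — compute v_3(x) by factoring powers of 3 out of the numerator and denominator: v_3(5/369) = -2. Step 2 — apply |x|_p = p^{-v_p(x)} = 3^{2} = 9.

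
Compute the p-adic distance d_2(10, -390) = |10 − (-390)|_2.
d_2(10, -390) = 1/16

Step 1 — x − y = 10 − (-390) = 400. Step 2 — v_2(400) = 4 (factor: 400 = (2^4 · 25); the sign does not affect v_p). Step 3 — |x − y|_2 = 2^{-4} = 1/16.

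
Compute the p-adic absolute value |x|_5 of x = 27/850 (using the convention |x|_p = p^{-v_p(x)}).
|27/850|_5 = 25

Step 1 — compute v_5(x) by factoring powers of 5 out of the numerator and denominator: v_5(27/850) = -2. Step 2 — apply |x|_p = p^{-v_p(x)} = 5^{2} = 25.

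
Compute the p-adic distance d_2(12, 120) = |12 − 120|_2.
d_2(12, 120) = 1/4

Step 1 — x − y = 12 − 120 = -108. Step 2 — v_2(-108) = 2 (factor: -108 = −(2^2 · 27); the sign does not affect v_p). Step 3 — |x − y|_2 = 2^{-2} = 1/4.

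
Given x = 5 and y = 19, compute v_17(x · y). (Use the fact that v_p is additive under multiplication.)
v_17(95) = 0

v_p(x) = 0 (factor: 5 = 17^0 · 5); v_p(y) = 0 (factor: 19 = 17^0 · 19). Additivity: v_p(xy) = v_p(x) + v_p(y) = 0 + 0 = 0. (Direct check: xy = 95 = 17^0 · (95).)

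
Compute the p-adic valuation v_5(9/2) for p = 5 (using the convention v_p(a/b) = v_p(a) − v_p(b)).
v_5(9/2) = 0

Factor powers of 5 from the numerator and denominator of the reduced fraction: 9 = 5^0 · 9 and 2 = 5^0 · 2. Apply v_p(a/b) = v_p(a) − v_p(b): v_5(9/2) = 0 − 0 = 0.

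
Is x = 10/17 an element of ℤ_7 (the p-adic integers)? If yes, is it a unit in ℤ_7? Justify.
x ∈ ℤ_7^× (unit); v_7(x) = 0

ℤ_7 = {x ∈ ℚ_7 : v_7(x) ≥ 0} and ℤ_7^× = {x ∈ ℤ_7 : v_7(x) = 0}. Here v_7(10/17) = v_7(num) − v_7(den) = 0; compare against these criteria.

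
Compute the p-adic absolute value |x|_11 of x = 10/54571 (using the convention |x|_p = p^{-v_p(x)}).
|10/54571|_11 = 1331

Step 1 — compute v_11(x) by factoring powers of 11 out of the numerator and denominator: v_11(10/54571) = -3. Step 2 — apply |x|_p = p^{-v_p(x)} = 11^{3} = 1331.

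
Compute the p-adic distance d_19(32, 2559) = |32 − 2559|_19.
d_19(32, 2559) = 1/361

Step 1 — x − y = 32 − 2559 = -2527. Step 2 — v_19(-2527) = 2 (factor: -2527 = −(19^2 · 7); the sign does not affect v_p). Step 3 — |x − y|_19 = 19^{-2} = 1/361.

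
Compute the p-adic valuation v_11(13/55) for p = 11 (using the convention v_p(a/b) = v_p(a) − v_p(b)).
v_11(13/55) = -1

Factor powers of 11 from the numerator and denominator of the reduced fraction: 13 = 11^0 · 13 and 55 = 11^1 · 5. Apply v_p(a/b) = v_p(a) − v_p(b): v_11(13/55) = 0 − 1 = -1.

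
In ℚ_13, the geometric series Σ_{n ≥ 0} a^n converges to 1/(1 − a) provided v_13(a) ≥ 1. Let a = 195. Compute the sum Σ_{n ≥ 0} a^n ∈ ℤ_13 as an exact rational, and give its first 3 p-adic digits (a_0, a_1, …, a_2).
Σ a^n = 1/(1 − a) = -1/194;  first 3 digits = (1, 2, 5)

v_13(a) = 1 ≥ 1, so the series converges in ℤ_13 to 1/(1 − a) = 1/(1 − 195) = -1/194. Expand this rational in ℤ_13: compute digits iteratively via d_i = x_i mod 13, x_{i+1} = (x_i − d_i)/13. The first 3 digits are (1, 2, 5).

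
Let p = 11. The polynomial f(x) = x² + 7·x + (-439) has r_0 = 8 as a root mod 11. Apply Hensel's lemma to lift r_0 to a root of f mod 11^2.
r_1 = 85 (mod 121)

Hensel: r_{i+1} = r_i − f(r_i)·(f′(r_i))^{-1} mod 11^{i+2}, f′(x) = 2x + 7. Iterate:
  r_0 = 8 (mod 11)
  r_1 = 85 (mod 121)
Final: r = 85 satisfies f(r) ≡ 0 mod 11^2.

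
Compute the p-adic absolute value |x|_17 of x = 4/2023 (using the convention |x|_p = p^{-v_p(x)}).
|4/2023|_17 = 289

Step 1 — compute v_17(x) by factoring powers of 17 out of the numerator and denominator: v_17(4/2023) = -2. Step 2 — apply |x|_p = p^{-v_p(x)} = 17^{2} = 289.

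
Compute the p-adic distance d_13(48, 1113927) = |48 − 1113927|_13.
d_13(48, 1113927) = 1/371293

Step 1 — x − y = 48 − 1113927 = -1113879. Step 2 — v_13(-1113879) = 5 (factor: -1113879 = −(13^5 · 3); the sign does not affect v_p). Step 3 — |x − y|_13 = 13^{-5} = 1/371293.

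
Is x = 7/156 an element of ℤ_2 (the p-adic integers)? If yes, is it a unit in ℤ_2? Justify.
x ∉ ℤ_2 (v_2(x) = -2 < 0)

ℤ_2 = {x ∈ ℚ_2 : v_2(x) ≥ 0} and ℤ_2^× = {x ∈ ℤ_2 : v_2(x) = 0}. Here v_2(7/156) = v_2(num) − v_2(den) = -2; compare against these criteria.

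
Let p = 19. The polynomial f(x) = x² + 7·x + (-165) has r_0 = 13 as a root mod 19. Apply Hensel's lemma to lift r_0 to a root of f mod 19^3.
r_2 = 4364 (mod 6859)

Hensel: r_{i+1} = r_i − f(r_i)·(f′(r_i))^{-1} mod 19^{i+2}, f′(x) = 2x + 7. Iterate:
  r_0 = 13 (mod 19)
  r_1 = 32 (mod 361)
  r_2 = 4364 (mod 6859)
Final: r = 4364 satisfies f(r) ≡ 0 mod 19^3.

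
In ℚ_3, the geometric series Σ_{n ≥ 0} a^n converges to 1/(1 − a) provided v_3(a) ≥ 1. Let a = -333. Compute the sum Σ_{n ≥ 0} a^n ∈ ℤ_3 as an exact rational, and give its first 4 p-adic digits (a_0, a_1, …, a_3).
Σ a^n = 1/(1 − a) = 1/334;  first 4 digits = (1, 0, 2, 2)

v_3(a) = 2 ≥ 1, so the series converges in ℤ_3 to 1/(1 − a) = 1/(1 − (-333)) = 1/334. Expand this rational in ℤ_3: compute digits iteratively via d_i = x_i mod 3, x_{i+1} = (x_i − d_i)/3. The first 4 digits are (1, 0, 2, 2).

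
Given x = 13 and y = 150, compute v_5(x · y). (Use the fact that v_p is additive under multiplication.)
v_5(1950) = 2

v_p(x) = 0 (factor: 13 = 5^0 · 13); v_p(y) = 2 (factor: 150 = 5^2 · 6). Additivity: v_p(xy) = v_p(x) + v_p(y) = 0 + 2 = 2. (Direct check: xy = 1950 = 5^2 · (78).)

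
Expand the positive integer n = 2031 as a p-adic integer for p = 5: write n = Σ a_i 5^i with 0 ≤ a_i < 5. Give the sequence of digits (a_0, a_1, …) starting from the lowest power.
(a_0, a_1, …) = (1, 1, 1, 1, 3)

Repeated division by 5 gives the digits low-to-high: 2031 = 1 + 1·5^1 + 1·5^2 + 1·5^3 + 3·5^4. Digit sequence: (1, 1, 1, 1, 3).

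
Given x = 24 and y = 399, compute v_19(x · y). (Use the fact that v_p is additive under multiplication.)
v_19(9576) = 1

v_p(x) = 0 (factor: 24 = 19^0 · 24); v_p(y) = 1 (factor: 399 = 19^1 · 21). Additivity: v_p(xy) = v_p(x) + v_p(y) = 0 + 1 = 1. (Direct check: xy = 9576 = 19^1 · (504).)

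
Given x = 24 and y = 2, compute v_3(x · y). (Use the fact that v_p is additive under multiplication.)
v_3(48) = 1

v_p(x) = 1 (factor: 24 = 3^1 · 8); v_p(y) = 0 (factor: 2 = 3^0 · 2). Additivity: v_p(xy) = v_p(x) + v_p(y) = 1 + 0 = 1. (Direct check: xy = 48 = 3^1 · (16).)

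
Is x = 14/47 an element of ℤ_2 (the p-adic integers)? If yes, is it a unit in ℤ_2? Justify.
x ∈ ℤ_2 but not a unit; v_2(x) = 1 > 0

ℤ_2 = {x ∈ ℚ_2 : v_2(x) ≥ 0} and ℤ_2^× = {x ∈ ℤ_2 : v_2(x) = 0}. Here v_2(14/47) = v_2(num) − v_2(den) = 1; compare against these criteria.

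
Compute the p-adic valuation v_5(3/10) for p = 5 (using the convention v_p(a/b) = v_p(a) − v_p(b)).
v_5(3/10) = -1

Factor powers of 5 from the numerator and denominator of the reduced fraction: 3 = 5^0 · 3 and 10 = 5^1 · 2. Apply v_p(a/b) = v_p(a) − v_p(b): v_5(3/10) = 0 − 1 = -1.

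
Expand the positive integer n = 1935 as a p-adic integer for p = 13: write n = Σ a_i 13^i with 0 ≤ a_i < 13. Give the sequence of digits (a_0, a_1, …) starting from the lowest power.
(a_0, a_1, …) = (11, 5, 11)

Repeated division by 13 gives the digits low-to-high: 1935 = 11 + 5·13^1 + 11·13^2. Digit sequence: (11, 5, 11).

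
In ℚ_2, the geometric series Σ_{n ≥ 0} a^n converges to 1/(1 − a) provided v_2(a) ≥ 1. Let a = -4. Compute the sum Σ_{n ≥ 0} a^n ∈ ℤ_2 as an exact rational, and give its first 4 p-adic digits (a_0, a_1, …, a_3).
Σ a^n = 1/(1 − a) = 1/5;  first 4 digits = (1, 0, 1, 1)

v_2(a) = 2 ≥ 1, so the series converges in ℤ_2 to 1/(1 − a) = 1/(1 − (-4)) = 1/5. Expand this rational in ℤ_2: compute digits iteratively via d_i = x_i mod 2, x_{i+1} = (x_i − d_i)/2. The first 4 digits are (1, 0, 1, 1).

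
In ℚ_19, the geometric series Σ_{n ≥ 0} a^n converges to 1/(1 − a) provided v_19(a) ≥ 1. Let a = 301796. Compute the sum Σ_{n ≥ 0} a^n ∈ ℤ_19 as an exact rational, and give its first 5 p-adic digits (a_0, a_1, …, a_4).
Σ a^n = 1/(1 − a) = -1/301795;  first 5 digits = (1, 0, 0, 6, 2)

v_19(a) = 3 ≥ 1, so the series converges in ℤ_19 to 1/(1 − a) = 1/(1 − 301796) = -1/301795. Expand this rational in ℤ_19: compute digits iteratively via d_i = x_i mod 19, x_{i+1} = (x_i − d_i)/19. The first 5 digits are (1, 0, 0, 6, 2).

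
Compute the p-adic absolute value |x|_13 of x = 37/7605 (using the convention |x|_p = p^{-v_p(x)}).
|37/7605|_13 = 169

Step 1 — compute v_13(x) by factoring powers of 13 out of the numerator and denominator: v_13(37/7605) = -2. Step 2 — apply |x|_p = p^{-v_p(x)} = 13^{2} = 169.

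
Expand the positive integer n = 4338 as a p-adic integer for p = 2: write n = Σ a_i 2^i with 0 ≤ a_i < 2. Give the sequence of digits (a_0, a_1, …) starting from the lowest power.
(a_0, a_1, …) = (0, 1, 0, 0, 1, 1, 1, 1, 0, 0, 0, 0, 1)

Repeated division by 2 gives the digits low-to-high: 4338 = 1·2^1 + 1·2^4 + 1·2^5 + 1·2^6 + 1·2^7 + 1·2^12. Digit sequence: (0, 1, 0, 0, 1, 1, 1, 1, 0, 0, 0, 0, 1).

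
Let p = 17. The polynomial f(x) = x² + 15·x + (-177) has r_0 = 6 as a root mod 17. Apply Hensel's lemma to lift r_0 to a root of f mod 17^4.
r_3 = 64198 (mod 83521)

Hensel: r_{i+1} = r_i − f(r_i)·(f′(r_i))^{-1} mod 17^{i+2}, f′(x) = 2x + 15. Iterate:
  r_0 = 6 (mod 17)
  r_1 = 40 (mod 289)
  r_2 = 329 (mod 4913)
  r_3 = 64198 (mod 83521)
Final: r = 64198 satisfies f(r) ≡ 0 mod 17^4.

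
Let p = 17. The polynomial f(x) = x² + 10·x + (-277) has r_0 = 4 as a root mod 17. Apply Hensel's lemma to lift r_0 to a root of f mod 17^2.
r_1 = 225 (mod 289)

Hensel: r_{i+1} = r_i − f(r_i)·(f′(r_i))^{-1} mod 17^{i+2}, f′(x) = 2x + 10. Iterate:
  r_0 = 4 (mod 17)
  r_1 = 225 (mod 289)
Final: r = 225 satisfies f(r) ≡ 0 mod 17^2.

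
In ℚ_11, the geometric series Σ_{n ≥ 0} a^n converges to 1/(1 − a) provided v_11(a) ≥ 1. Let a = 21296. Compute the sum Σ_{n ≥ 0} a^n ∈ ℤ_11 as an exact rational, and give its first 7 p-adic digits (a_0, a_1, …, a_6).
Σ a^n = 1/(1 − a) = -1/21295;  first 7 digits = (1, 0, 0, 5, 1, 0, 3)

v_11(a) = 3 ≥ 1, so the series converges in ℤ_11 to 1/(1 − a) = 1/(1 − 21296) = -1/21295. Expand this rational in ℤ_11: compute digits iteratively via d_i = x_i mod 11, x_{i+1} = (x_i − d_i)/11. The first 7 digits are (1, 0, 0, 5, 1, 0, 3).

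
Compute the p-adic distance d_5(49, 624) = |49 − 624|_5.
d_5(49, 624) = 1/25

Step 1 — x − y = 49 − 624 = -575. Step 2 — v_5(-575) = 2 (factor: -575 = −(5^2 · 23); the sign does not affect v_p). Step 3 — |x − y|_5 = 5^{-2} = 1/25.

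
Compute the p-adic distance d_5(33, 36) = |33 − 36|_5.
d_5(33, 36) = 1

Step 1 — x − y = 33 − 36 = -3. Step 2 — v_5(-3) = 0 (factor: -3 = −(5^0 · 3); the sign does not affect v_p). Step 3 — |x − y|_5 = 5^{0} = 1.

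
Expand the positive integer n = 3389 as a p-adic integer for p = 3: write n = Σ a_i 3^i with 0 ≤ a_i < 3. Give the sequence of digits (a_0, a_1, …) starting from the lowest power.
(a_0, a_1, …) = (2, 1, 1, 2, 2, 1, 1, 1)

Repeated division by 3 gives the digits low-to-high: 3389 = 2 + 1·3^1 + 1·3^2 + 2·3^3 + 2·3^4 + 1·3^5 + 1·3^6 + 1·3^7. Digit sequence: (2, 1, 1, 2, 2, 1, 1, 1).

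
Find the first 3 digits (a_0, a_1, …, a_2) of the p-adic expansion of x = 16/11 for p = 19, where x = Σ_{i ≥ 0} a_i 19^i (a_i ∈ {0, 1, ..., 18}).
(a_0, …, a_2) = (17, 13, 1)

v_19(16/11) = 0 (numerator and denominator both coprime to 19), so x ∈ ℤ_19^×. Compute digits iteratively via a_i = x_i mod 19, x_{i+1} = (x_i − a_i)/19, with x_0 = x:
  x_0 = 16/11;  a_0 = 17;  x_1 = (x_0 − 17)/19 = -9/11
  x_1 = -9/11;  a_1 = 13;  x_2 = (x_1 − 13)/19 = -8/11
  x_2 = -8/11;  a_2 = 1;  x_3 = (x_2 − 1)/19 = -1/11
Digits: (17, 13, 1).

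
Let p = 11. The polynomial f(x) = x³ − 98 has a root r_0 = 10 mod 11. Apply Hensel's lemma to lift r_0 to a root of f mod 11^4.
r_3 = 2452 (mod 14641)

Hensel: r_{i+1} = r_i − f(r_i)/f′(r_i) mod 11^{i+2}, where f′(x) = 3x². Iterate:
  r_0 = 10 (mod 11)
  r_1 = 32 (mod 121)
  r_2 = 1121 (mod 1331)
  r_3 = 2452 (mod 14641)
Final: r = 2452 with f(r) ≡ 0 mod 11^4.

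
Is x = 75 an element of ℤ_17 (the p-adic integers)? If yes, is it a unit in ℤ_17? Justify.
x ∈ ℤ_17^× (unit); v_17(x) = 0

ℤ_17 = {x ∈ ℚ_17 : v_17(x) ≥ 0} and ℤ_17^× = {x ∈ ℤ_17 : v_17(x) = 0}. Here v_17(75) = v_17(num) − v_17(den) = 0; compare against these criteria.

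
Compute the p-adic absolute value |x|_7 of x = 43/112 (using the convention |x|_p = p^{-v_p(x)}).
|43/112|_7 = 7

Step 1 — compute v_7(x) by factoring powers of 7 out of the numerator and denominator: v_7(43/112) = -1. Step 2 — apply |x|_p = p^{-v_p(x)} = 7^{1} = 7.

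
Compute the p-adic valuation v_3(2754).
v_3(2754) = 4

v_3(n) is the largest exponent k such that 3^k divides n. Factor out: 2754 = 3^4 · 34. (Sign doesn't affect v_p.) So v_3(2754) = 4.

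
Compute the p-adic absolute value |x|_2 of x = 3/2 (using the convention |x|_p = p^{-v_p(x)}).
|3/2|_2 = 2

Step 1 — compute v_2(x) by factoring powers of 2 out of the numerator and denominator: v_2(3/2) = -1. Step 2 — apply |x|_p = p^{-v_p(x)} = 2^{1} = 2.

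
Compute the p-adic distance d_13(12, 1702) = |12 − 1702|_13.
d_13(12, 1702) = 1/169

Step 1 — x − y = 12 − 1702 = -1690. Step 2 — v_13(-1690) = 2 (factor: -1690 = −(13^2 · 10); the sign does not affect v_p). Step 3 — |x − y|_13 = 13^{-2} = 1/169.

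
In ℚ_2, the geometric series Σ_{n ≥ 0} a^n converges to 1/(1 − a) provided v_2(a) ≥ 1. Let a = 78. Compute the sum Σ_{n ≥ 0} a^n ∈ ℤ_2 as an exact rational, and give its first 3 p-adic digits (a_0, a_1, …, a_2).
Σ a^n = 1/(1 − a) = -1/77;  first 3 digits = (1, 1, 0)

v_2(a) = 1 ≥ 1, so the series converges in ℤ_2 to 1/(1 − a) = 1/(1 − 78) = -1/77. Expand this rational in ℤ_2: compute digits iteratively via d_i = x_i mod 2, x_{i+1} = (x_i − d_i)/2. The first 3 digits are (1, 1, 0).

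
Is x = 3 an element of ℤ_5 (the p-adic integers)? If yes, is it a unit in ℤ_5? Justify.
x ∈ ℤ_5^× (unit); v_5(x) = 0

ℤ_5 = {x ∈ ℚ_5 : v_5(x) ≥ 0} and ℤ_5^× = {x ∈ ℤ_5 : v_5(x) = 0}. Here v_5(3) = v_5(num) − v_5(den) = 0; compare against these criteria.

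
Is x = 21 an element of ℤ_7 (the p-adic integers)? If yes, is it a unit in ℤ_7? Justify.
x ∈ ℤ_7 but not a unit; v_7(x) = 1 > 0

ℤ_7 = {x ∈ ℚ_7 : v_7(x) ≥ 0} and ℤ_7^× = {x ∈ ℤ_7 : v_7(x) = 0}. Here v_7(21) = v_7(num) − v_7(den) = 1; compare against these criteria.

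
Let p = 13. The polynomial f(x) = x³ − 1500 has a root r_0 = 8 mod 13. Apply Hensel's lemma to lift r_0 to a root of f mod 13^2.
r_1 = 73 (mod 169)

Hensel: r_{i+1} = r_i − f(r_i)/f′(r_i) mod 13^{i+2}, where f′(x) = 3x². Iterate:
  r_0 = 8 (mod 13)
  r_1 = 73 (mod 169)
Final: r = 73 with f(r) ≡ 0 mod 13^2.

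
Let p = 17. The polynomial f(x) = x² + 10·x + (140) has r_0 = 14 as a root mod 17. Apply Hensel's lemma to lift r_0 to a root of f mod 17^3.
r_2 = 1051 (mod 4913)

Hensel: r_{i+1} = r_i − f(r_i)·(f′(r_i))^{-1} mod 17^{i+2}, f′(x) = 2x + 10. Iterate:
  r_0 = 14 (mod 17)
  r_1 = 184 (mod 289)
  r_2 = 1051 (mod 4913)
Final: r = 1051 satisfies f(r) ≡ 0 mod 17^3.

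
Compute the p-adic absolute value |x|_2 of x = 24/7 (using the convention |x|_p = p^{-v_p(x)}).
|24/7|_2 = 1/8

Step 1 — compute v_2(x) by factoring powers of 2 out of the numerator and denominator: v_2(24/7) = 3. Step 2 — apply |x|_p = p^{-v_p(x)} = 2^{-3} = 1/8.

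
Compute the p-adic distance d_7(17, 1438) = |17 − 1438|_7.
d_7(17, 1438) = 1/49

Step 1 — x − y = 17 − 1438 = -1421. Step 2 — v_7(-1421) = 2 (factor: -1421 = −(7^2 · 29); the sign does not affect v_p). Step 3 — |x − y|_7 = 7^{-2} = 1/49.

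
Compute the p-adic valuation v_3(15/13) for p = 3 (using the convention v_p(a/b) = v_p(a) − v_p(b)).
v_3(15/13) = 1

Factor powers of 3 from the numerator and denominator of the reduced fraction: 15 = 3^1 · 5 and 13 = 3^0 · 13. Apply v_p(a/b) = v_p(a) − v_p(b): v_3(15/13) = 1 − 0 = 1.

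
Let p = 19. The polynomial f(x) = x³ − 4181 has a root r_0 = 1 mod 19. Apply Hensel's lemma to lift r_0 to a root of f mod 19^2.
r_1 = 191 (mod 361)

Hensel: r_{i+1} = r_i − f(r_i)/f′(r_i) mod 19^{i+2}, where f′(x) = 3x². Iterate:
  r_0 = 1 (mod 19)
  r_1 = 191 (mod 361)
Final: r = 191 with f(r) ≡ 0 mod 19^2.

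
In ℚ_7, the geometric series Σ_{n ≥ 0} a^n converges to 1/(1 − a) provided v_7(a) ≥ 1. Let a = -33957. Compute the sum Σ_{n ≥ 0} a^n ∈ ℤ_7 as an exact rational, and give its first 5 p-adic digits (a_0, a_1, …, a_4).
Σ a^n = 1/(1 − a) = 1/33958;  first 5 digits = (1, 0, 0, 6, 6)

v_7(a) = 3 ≥ 1, so the series converges in ℤ_7 to 1/(1 − a) = 1/(1 − (-33957)) = 1/33958. Expand this rational in ℤ_7: compute digits iteratively via d_i = x_i mod 7, x_{i+1} = (x_i − d_i)/7. The first 5 digits are (1, 0, 0, 6, 6).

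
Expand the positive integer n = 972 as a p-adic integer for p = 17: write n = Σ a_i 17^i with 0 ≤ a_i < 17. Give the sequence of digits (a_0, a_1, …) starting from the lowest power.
(a_0, a_1, …) = (3, 6, 3)

Repeated division by 17 gives the digits low-to-high: 972 = 3 + 6·17^1 + 3·17^2. Digit sequence: (3, 6, 3).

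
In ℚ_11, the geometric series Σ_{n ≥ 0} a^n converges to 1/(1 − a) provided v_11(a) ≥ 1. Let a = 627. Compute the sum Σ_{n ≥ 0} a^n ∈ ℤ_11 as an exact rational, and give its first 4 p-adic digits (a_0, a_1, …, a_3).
Σ a^n = 1/(1 − a) = -1/626;  first 4 digits = (1, 2, 9, 6)

v_11(a) = 1 ≥ 1, so the series converges in ℤ_11 to 1/(1 − a) = 1/(1 − 627) = -1/626. Expand this rational in ℤ_11: compute digits iteratively via d_i = x_i mod 11, x_{i+1} = (x_i − d_i)/11. The first 4 digits are (1, 2, 9, 6).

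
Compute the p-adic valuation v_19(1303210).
v_19(1303210) = 4

v_19(n) is the largest exponent k such that 19^k divides n. Factor out: 1303210 = 19^4 · 10. (Sign doesn't affect v_p.) So v_19(1303210) = 4.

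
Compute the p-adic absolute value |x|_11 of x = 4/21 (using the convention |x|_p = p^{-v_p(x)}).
|4/21|_11 = 1

Step 1 — compute v_11(x) by factoring powers of 11 out of the numerator and denominator: v_11(4/21) = 0. Step 2 — apply |x|_p = p^{-v_p(x)} = 11^{0} = 1.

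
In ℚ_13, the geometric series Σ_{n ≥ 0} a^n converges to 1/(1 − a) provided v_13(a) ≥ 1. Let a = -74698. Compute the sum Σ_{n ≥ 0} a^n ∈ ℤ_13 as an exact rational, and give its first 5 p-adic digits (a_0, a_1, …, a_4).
Σ a^n = 1/(1 − a) = 1/74699;  first 5 digits = (1, 0, 0, 5, 10)

v_13(a) = 3 ≥ 1, so the series converges in ℤ_13 to 1/(1 − a) = 1/(1 − (-74698)) = 1/74699. Expand this rational in ℤ_13: compute digits iteratively via d_i = x_i mod 13, x_{i+1} = (x_i − d_i)/13. The first 5 digits are (1, 0, 0, 5, 10).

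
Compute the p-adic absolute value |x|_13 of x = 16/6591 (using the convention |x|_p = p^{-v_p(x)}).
|16/6591|_13 = 2197

Step 1 — compute v_13(x) by factoring powers of 13 out of the numerator and denominator: v_13(16/6591) = -3. Step 2 — apply |x|_p = p^{-v_p(x)} = 13^{3} = 2197.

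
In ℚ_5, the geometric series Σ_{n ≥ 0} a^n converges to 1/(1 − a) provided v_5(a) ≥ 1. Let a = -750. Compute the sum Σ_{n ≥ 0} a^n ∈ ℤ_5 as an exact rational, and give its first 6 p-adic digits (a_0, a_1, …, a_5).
Σ a^n = 1/(1 − a) = 1/751;  first 6 digits = (1, 0, 0, 4, 3, 4)

v_5(a) = 3 ≥ 1, so the series converges in ℤ_5 to 1/(1 − a) = 1/(1 − (-750)) = 1/751. Expand this rational in ℤ_5: compute digits iteratively via d_i = x_i mod 5, x_{i+1} = (x_i − d_i)/5. The first 6 digits are (1, 0, 0, 4, 3, 4).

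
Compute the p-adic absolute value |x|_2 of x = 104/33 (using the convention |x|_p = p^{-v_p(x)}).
|104/33|_2 = 1/8

Step 1 — compute v_2(x) by factoring powers of 2 out of the numerator and denominator: v_2(104/33) = 3. Step 2 — apply |x|_p = p^{-v_p(x)} = 2^{-3} = 1/8.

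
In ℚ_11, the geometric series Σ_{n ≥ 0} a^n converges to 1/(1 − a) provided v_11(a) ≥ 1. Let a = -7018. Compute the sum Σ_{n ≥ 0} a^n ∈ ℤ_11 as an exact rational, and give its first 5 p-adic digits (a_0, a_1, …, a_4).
Σ a^n = 1/(1 − a) = 1/7019;  first 5 digits = (1, 0, 8, 5, 8)

v_11(a) = 2 ≥ 1, so the series converges in ℤ_11 to 1/(1 − a) = 1/(1 − (-7018)) = 1/7019. Expand this rational in ℤ_11: compute digits iteratively via d_i = x_i mod 11, x_{i+1} = (x_i − d_i)/11. The first 5 digits are (1, 0, 8, 5, 8).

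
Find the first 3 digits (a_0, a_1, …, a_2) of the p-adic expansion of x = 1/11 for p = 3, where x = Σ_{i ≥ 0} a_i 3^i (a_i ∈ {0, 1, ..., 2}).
(a_0, …, a_2) = (2, 1, 0)

v_3(1/11) = 0 (numerator and denominator both coprime to 3), so x ∈ ℤ_3^×. Compute digits iteratively via a_i = x_i mod 3, x_{i+1} = (x_i − a_i)/3, with x_0 = x:
  x_0 = 1/11;  a_0 = 2;  x_1 = (x_0 − 2)/3 = -7/11
  x_1 = -7/11;  a_1 = 1;  x_2 = (x_1 − 1)/3 = -6/11
  x_2 = -6/11;  a_2 = 0;  x_3 = (x_2 − 0)/3 = -2/11
Digits: (2, 1, 0).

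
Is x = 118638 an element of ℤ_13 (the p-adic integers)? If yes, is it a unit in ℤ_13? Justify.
x ∈ ℤ_13 but not a unit; v_13(x) = 3 > 0

ℤ_13 = {x ∈ ℚ_13 : v_13(x) ≥ 0} and ℤ_13^× = {x ∈ ℤ_13 : v_13(x) = 0}. Here v_13(118638) = v_13(num) − v_13(den) = 3; compare against these criteria.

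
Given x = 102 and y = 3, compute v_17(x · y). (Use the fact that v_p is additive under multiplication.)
v_17(306) = 1

v_p(x) = 1 (factor: 102 = 17^1 · 6); v_p(y) = 0 (factor: 3 = 17^0 · 3). Additivity: v_p(xy) = v_p(x) + v_p(y) = 1 + 0 = 1. (Direct check: xy = 306 = 17^1 · (18).)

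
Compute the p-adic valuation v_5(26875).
v_5(26875) = 4

v_5(n) is the largest exponent k such that 5^k divides n. Factor out: 26875 = 5^4 · 43. (Sign doesn't affect v_p.) So v_5(26875) = 4.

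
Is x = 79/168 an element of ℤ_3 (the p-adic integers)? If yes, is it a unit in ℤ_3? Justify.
x ∉ ℤ_3 (v_3(x) = -1 < 0)

ℤ_3 = {x ∈ ℚ_3 : v_3(x) ≥ 0} and ℤ_3^× = {x ∈ ℤ_3 : v_3(x) = 0}. Here v_3(79/168) = v_3(num) − v_3(den) = -1; compare against these criteria.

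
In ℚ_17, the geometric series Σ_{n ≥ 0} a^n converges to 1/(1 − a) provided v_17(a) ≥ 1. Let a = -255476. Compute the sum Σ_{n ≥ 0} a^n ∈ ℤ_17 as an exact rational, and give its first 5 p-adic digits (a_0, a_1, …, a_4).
Σ a^n = 1/(1 − a) = 1/255477;  first 5 digits = (1, 0, 0, 16, 13)

v_17(a) = 3 ≥ 1, so the series converges in ℤ_17 to 1/(1 − a) = 1/(1 − (-255476)) = 1/255477. Expand this rational in ℤ_17: compute digits iteratively via d_i = x_i mod 17, x_{i+1} = (x_i − d_i)/17. The first 5 digits are (1, 0, 0, 16, 13).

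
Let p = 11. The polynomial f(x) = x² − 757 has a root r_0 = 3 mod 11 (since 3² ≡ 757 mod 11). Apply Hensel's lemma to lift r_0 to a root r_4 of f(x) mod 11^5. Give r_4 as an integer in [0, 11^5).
r_4 = 13115 (mod 161051)

Hensel's recurrence: r_{i+1} = r_i − f(r_i)·(f′(r_i))^{-1} mod 11^{i+2}, with f′(x) = 2x. Iterate:
  r_0 = 3 (mod 11)
  r_1 = 47 (mod 121)
  r_2 = 1136 (mod 1331)
  r_3 = 13115 (mod 14641)
  r_4 = 13115 (mod 161051)
Final: r_4 = 13115, and one checks f(r_4) ≡ 0 mod 11^5.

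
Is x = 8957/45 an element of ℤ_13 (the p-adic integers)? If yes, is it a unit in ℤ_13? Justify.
x ∈ ℤ_13 but not a unit; v_13(x) = 2 > 0

ℤ_13 = {x ∈ ℚ_13 : v_13(x) ≥ 0} and ℤ_13^× = {x ∈ ℤ_13 : v_13(x) = 0}. Here v_13(8957/45) = v_13(num) − v_13(den) = 2; compare against these criteria.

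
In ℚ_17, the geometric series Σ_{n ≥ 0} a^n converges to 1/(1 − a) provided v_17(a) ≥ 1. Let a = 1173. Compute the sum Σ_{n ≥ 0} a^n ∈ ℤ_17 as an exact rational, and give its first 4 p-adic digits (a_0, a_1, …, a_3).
Σ a^n = 1/(1 − a) = -1/1172;  first 4 digits = (1, 1, 5, 9)

v_17(a) = 1 ≥ 1, so the series converges in ℤ_17 to 1/(1 − a) = 1/(1 − 1173) = -1/1172. Expand this rational in ℤ_17: compute digits iteratively via d_i = x_i mod 17, x_{i+1} = (x_i − d_i)/17. The first 4 digits are (1, 1, 5, 9).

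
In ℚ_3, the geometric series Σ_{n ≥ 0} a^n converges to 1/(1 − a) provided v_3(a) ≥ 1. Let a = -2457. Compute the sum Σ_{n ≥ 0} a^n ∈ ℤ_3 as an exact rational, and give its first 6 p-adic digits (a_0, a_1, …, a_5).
Σ a^n = 1/(1 − a) = 1/2458;  first 6 digits = (1, 0, 0, 2, 2, 1)

v_3(a) = 3 ≥ 1, so the series converges in ℤ_3 to 1/(1 − a) = 1/(1 − (-2457)) = 1/2458. Expand this rational in ℤ_3: compute digits iteratively via d_i = x_i mod 3, x_{i+1} = (x_i − d_i)/3. The first 6 digits are (1, 0, 0, 2, 2, 1).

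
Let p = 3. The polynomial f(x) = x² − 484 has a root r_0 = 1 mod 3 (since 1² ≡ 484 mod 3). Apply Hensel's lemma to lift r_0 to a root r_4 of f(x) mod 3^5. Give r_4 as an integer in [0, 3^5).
r_4 = 22 (mod 243)

Hensel's recurrence: r_{i+1} = r_i − f(r_i)·(f′(r_i))^{-1} mod 3^{i+2}, with f′(x) = 2x. Iterate:
  r_0 = 1 (mod 3)
  r_1 = 4 (mod 9)
  r_2 = 22 (mod 27)
  r_3 = 22 (mod 81)
  r_4 = 22 (mod 243)
Final: r_4 = 22, and one checks f(r_4) ≡ 0 mod 3^5.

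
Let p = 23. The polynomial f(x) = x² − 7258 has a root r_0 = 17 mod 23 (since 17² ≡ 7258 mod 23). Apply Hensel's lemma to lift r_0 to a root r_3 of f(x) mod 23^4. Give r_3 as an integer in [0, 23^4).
r_3 = 223600 (mod 279841)

Hensel's recurrence: r_{i+1} = r_i − f(r_i)·(f′(r_i))^{-1} mod 23^{i+2}, with f′(x) = 2x. Iterate:
  r_0 = 17 (mod 23)
  r_1 = 362 (mod 529)
  r_2 = 4594 (mod 12167)
  r_3 = 223600 (mod 279841)
Final: r_3 = 223600, and one checks f(r_3) ≡ 0 mod 23^4.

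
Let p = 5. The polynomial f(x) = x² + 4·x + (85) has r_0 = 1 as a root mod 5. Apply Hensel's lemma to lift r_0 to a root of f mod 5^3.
r_2 = 11 (mod 125)

Hensel: r_{i+1} = r_i − f(r_i)·(f′(r_i))^{-1} mod 5^{i+2}, f′(x) = 2x + 4. Iterate:
  r_0 = 1 (mod 5)
  r_1 = 11 (mod 25)
  r_2 = 11 (mod 125)
Final: r = 11 satisfies f(r) ≡ 0 mod 5^3.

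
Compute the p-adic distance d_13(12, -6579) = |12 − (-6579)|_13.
d_13(12, -6579) = 1/2197

Step 1 — x − y = 12 − (-6579) = 6591. Step 2 — v_13(6591) = 3 (factor: 6591 = (13^3 · 3); the sign does not affect v_p). Step 3 — |x − y|_13 = 13^{-3} = 1/2197.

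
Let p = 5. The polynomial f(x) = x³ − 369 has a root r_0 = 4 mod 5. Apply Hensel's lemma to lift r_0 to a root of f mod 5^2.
r_1 = 14 (mod 25)

Hensel: r_{i+1} = r_i − f(r_i)/f′(r_i) mod 5^{i+2}, where f′(x) = 3x². Iterate:
  r_0 = 4 (mod 5)
  r_1 = 14 (mod 25)
Final: r = 14 with f(r) ≡ 0 mod 5^2.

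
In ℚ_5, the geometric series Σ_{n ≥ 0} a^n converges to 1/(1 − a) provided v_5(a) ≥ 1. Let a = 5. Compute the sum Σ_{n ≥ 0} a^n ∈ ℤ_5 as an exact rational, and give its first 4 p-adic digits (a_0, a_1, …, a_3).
Σ a^n = 1/(1 − a) = -1/4;  first 4 digits = (1, 1, 1, 1)

v_5(a) = 1 ≥ 1, so the series converges in ℤ_5 to 1/(1 − a) = 1/(1 − 5) = -1/4. Expand this rational in ℤ_5: compute digits iteratively via d_i = x_i mod 5, x_{i+1} = (x_i − d_i)/5. The first 4 digits are (1, 1, 1, 1).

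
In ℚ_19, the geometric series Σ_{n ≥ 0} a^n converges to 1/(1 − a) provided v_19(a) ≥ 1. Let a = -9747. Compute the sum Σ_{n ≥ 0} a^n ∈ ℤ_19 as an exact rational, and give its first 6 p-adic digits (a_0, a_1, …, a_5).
Σ a^n = 1/(1 − a) = 1/9748;  first 6 digits = (1, 0, 11, 17, 6, 0)

v_19(a) = 2 ≥ 1, so the series converges in ℤ_19 to 1/(1 − a) = 1/(1 − (-9747)) = 1/9748. Expand this rational in ℤ_19: compute digits iteratively via d_i = x_i mod 19, x_{i+1} = (x_i − d_i)/19. The first 6 digits are (1, 0, 11, 17, 6, 0).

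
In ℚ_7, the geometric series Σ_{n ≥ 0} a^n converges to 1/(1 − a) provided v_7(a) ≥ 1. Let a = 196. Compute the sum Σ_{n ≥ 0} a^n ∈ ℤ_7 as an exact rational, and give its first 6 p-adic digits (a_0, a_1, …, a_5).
Σ a^n = 1/(1 − a) = -1/195;  first 6 digits = (1, 0, 4, 0, 2, 2)

v_7(a) = 2 ≥ 1, so the series converges in ℤ_7 to 1/(1 − a) = 1/(1 − 196) = -1/195. Expand this rational in ℤ_7: compute digits iteratively via d_i = x_i mod 7, x_{i+1} = (x_i − d_i)/7. The first 6 digits are (1, 0, 4, 0, 2, 2).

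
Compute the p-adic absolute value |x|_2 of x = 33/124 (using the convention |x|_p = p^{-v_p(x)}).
|33/124|_2 = 4

Step 1 — compute v_2(x) by factoring powers of 2 out of the numerator and denominator: v_2(33/124) = -2. Step 2 — apply |x|_p = p^{-v_p(x)} = 2^{2} = 4.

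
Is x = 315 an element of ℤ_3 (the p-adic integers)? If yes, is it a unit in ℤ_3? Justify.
x ∈ ℤ_3 but not a unit; v_3(x) = 2 > 0

ℤ_3 = {x ∈ ℚ_3 : v_3(x) ≥ 0} and ℤ_3^× = {x ∈ ℤ_3 : v_3(x) = 0}. Here v_3(315) = v_3(num) − v_3(den) = 2; compare against these criteria.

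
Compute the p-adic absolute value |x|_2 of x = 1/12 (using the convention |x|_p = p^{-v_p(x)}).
|1/12|_2 = 4

Step 1 — compute v_2(x) by factoring powers of 2 out of the numerator and denominator: v_2(1/12) = -2. Step 2 — apply |x|_p = p^{-v_p(x)} = 2^{2} = 4.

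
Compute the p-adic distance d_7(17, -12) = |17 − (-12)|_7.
d_7(17, -12) = 1

Step 1 — x − y = 17 − (-12) = 29. Step 2 — v_7(29) = 0 (factor: 29 = (7^0 · 29); the sign does not affect v_p). Step 3 — |x − y|_7 = 7^{0} = 1.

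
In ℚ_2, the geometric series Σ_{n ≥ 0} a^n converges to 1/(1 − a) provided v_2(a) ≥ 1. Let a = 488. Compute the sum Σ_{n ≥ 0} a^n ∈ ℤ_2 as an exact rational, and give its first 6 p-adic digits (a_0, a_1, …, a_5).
Σ a^n = 1/(1 − a) = -1/487;  first 6 digits = (1, 0, 0, 1, 0, 1)

v_2(a) = 3 ≥ 1, so the series converges in ℤ_2 to 1/(1 − a) = 1/(1 − 488) = -1/487. Expand this rational in ℤ_2: compute digits iteratively via d_i = x_i mod 2, x_{i+1} = (x_i − d_i)/2. The first 6 digits are (1, 0, 0, 1, 0, 1).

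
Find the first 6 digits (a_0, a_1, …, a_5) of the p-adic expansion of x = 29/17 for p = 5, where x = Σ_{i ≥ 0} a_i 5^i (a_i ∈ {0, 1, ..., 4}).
(a_0, …, a_5) = (2, 2, 4, 0, 1, 3)

v_5(29/17) = 0 (numerator and denominator both coprime to 5), so x ∈ ℤ_5^×. Compute digits iteratively via a_i = x_i mod 5, x_{i+1} = (x_i − a_i)/5, with x_0 = x:
  x_0 = 29/17;  a_0 = 2;  x_1 = (x_0 − 2)/5 = -1/17
  x_1 = -1/17;  a_1 = 2;  x_2 = (x_1 − 2)/5 = -7/17
  x_2 = -7/17;  a_2 = 4;  x_3 = (x_2 − 4)/5 = -15/17
  x_3 = -15/17;  a_3 = 0;  x_4 = (x_3 − 0)/5 = -3/17
  x_4 = -3/17;  a_4 = 1;  x_5 = (x_4 − 1)/5 = -4/17
  x_5 = -4/17;  a_5 = 3;  x_6 = (x_5 − 3)/5 = -11/17
Digits: (2, 2, 4, 0, 1, 3).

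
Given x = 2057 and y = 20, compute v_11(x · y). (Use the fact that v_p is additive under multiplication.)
v_11(41140) = 2

v_p(x) = 2 (factor: 2057 = 11^2 · 17); v_p(y) = 0 (factor: 20 = 11^0 · 20). Additivity: v_p(xy) = v_p(x) + v_p(y) = 2 + 0 = 2. (Direct check: xy = 41140 = 11^2 · (340).)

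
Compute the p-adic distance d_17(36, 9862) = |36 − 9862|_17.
d_17(36, 9862) = 1/4913

Step 1 — x − y = 36 − 9862 = -9826. Step 2 — v_17(-9826) = 3 (factor: -9826 = −(17^3 · 2); the sign does not affect v_p). Step 3 — |x − y|_17 = 17^{-3} = 1/4913.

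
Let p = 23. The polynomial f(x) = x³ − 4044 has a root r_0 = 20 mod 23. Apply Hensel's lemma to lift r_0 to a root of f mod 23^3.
r_2 = 4321 (mod 12167)

Hensel: r_{i+1} = r_i − f(r_i)/f′(r_i) mod 23^{i+2}, where f′(x) = 3x². Iterate:
  r_0 = 20 (mod 23)
  r_1 = 89 (mod 529)
  r_2 = 4321 (mod 12167)
Final: r = 4321 with f(r) ≡ 0 mod 23^3.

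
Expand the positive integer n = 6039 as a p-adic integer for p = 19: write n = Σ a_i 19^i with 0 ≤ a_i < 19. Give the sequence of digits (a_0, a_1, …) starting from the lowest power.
(a_0, a_1, …) = (16, 13, 16)

Repeated division by 19 gives the digits low-to-high: 6039 = 16 + 13·19^1 + 16·19^2. Digit sequence: (16, 13, 16).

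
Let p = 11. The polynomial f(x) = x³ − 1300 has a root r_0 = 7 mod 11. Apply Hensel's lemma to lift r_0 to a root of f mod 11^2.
r_1 = 95 (mod 121)

Hensel: r_{i+1} = r_i − f(r_i)/f′(r_i) mod 11^{i+2}, where f′(x) = 3x². Iterate:
  r_0 = 7 (mod 11)
  r_1 = 95 (mod 121)
Final: r = 95 with f(r) ≡ 0 mod 11^2.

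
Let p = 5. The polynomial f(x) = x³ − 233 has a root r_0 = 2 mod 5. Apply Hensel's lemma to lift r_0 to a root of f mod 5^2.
r_1 = 2 (mod 25)

Hensel: r_{i+1} = r_i − f(r_i)/f′(r_i) mod 5^{i+2}, where f′(x) = 3x². Iterate:
  r_0 = 2 (mod 5)
  r_1 = 2 (mod 25)
Final: r = 2 with f(r) ≡ 0 mod 5^2.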